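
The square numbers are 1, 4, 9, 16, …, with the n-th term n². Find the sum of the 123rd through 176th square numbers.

1220031

Σ_{i=123}^{176} i² = 1832776 − 612745 = 1220031.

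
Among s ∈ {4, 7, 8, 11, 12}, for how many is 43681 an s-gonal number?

2

s = 4: P(4, 209) = 43681. ✓
s = 7: P(7, 132) = 43362 and P(7, 133) = 44023; 43681 is not s-gonal.
s = 8: P(8, 121) = 43681. ✓
s = 11: P(11, 98) = 42875 and P(11, 99) = 43758; 43681 is not s-gonal.
s = 12: P(12, 93) = 42873 and P(12, 94) = 43804; 43681 is not s-gonal.
Hits: s ∈ {4, 8} → 2.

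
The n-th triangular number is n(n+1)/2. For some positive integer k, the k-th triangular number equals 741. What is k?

Set n(n+1)/2 = 741, giving n² + n − 1482 = 0.
The discriminant is 1 + 8·741 = 5929, and √5929 = 77.
So n = (-1 + 77) / 2 = 76/2 = 38.

38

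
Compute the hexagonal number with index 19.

703

The 19th hexagonal number is n(2n−1) with n = 19.
19·(2·19 − 1) = 19·37 = 703.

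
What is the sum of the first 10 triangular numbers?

220

Σ i(i+1)/2 = (Σi² + Σi) / 2 over i = 1..10.
Σi = 55 and Σi² = 385.
(1·385 + 1·55) / 2 = 440/2 = 220.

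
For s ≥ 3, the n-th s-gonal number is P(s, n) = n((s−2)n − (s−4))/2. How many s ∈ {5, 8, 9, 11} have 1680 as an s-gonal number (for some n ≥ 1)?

1

s = 5: P(5, 33) = 1617 and P(5, 34) = 1717; 1680 is not s-gonal.
s = 8: P(8, 24) = 1680. ✓
s = 9: P(9, 22) = 1639 and P(9, 23) = 1794; 1680 is not s-gonal.
s = 11: P(11, 19) = 1558 and P(11, 20) = 1730; 1680 is not s-gonal.
Hits: s ∈ {8} → 1.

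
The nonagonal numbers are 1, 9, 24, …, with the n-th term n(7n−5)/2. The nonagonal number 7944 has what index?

Set n(7n−5)/2 = 7944, giving 7n² − 5n − 15888 = 0.
The discriminant is 25 + 56·7944 = 444889, and √444889 = 667.
So n = (5 + 667) / 14 = 672/14 = 48.

48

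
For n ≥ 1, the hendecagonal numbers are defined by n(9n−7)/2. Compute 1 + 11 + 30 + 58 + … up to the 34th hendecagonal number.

59500

Σ i(9i−7)/2 = (9Σi² − 7Σi) / 2 over i = 1..34.
Σi = 595 and Σi² = 13685.
(9·13685 − 7·595) / 2 = 119000/2 = 59500.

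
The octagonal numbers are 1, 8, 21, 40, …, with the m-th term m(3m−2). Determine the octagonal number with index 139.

139·(3·139 − 2) = 139·415 = 57685.

57685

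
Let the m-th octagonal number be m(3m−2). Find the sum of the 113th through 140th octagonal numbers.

Σ i(3i−2) = 3Σi² − 2Σi over i = 113..140.
Σi = 9870 − 6328 = 3542 and Σi² = 924490 − 474600 = 449890.
3·449890 − 2·3542 = 1342586.

1342586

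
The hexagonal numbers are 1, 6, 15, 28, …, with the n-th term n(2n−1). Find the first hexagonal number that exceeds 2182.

2278

Solve n(2n−1) > 2182 for integer n.
The largest n with value ≤ 2182 is 33 (since 2145 ≤ 2182 < 2278), so the first above is n = 34, value 2278.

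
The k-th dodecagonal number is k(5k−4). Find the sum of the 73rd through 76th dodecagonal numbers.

Σ i(5i−4) = 5Σi² − 4Σi over i = 73..76.
Σi = 2926 − 2628 = 298 and Σi² = 149226 − 127020 = 22206.
5·22206 − 4·298 = 109838.

109838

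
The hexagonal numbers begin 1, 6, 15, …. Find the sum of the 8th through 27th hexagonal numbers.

Σ i(2i−1) = 2Σi² − Σi over i = 8..27.
Σi = 378 − 28 = 350 and Σi² = 6930 − 140 = 6790.
2·6790 − 1·350 = 13230.

13230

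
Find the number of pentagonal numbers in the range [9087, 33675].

73

The n-th pentagonal number is n(3n−1)/2.
Smallest index with value ≥ 9087: n = 78 (giving 9087).
Largest index with value ≤ 33675: n = 150 (giving 33675).
Indices 78 through 150: 73 terms.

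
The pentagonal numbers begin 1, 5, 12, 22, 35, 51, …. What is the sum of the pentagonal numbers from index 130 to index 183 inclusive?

Σ i(3i−1)/2 = (3Σi² − Σi) / 2 over i = 130..183.
Σi = 16836 − 8385 = 8451 and Σi² = 2059604 − 723905 = 1335699.
(3·1335699 − 1·8451) / 2 = 3998646/2 = 1999323.

1999323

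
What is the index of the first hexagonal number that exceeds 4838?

Solve n(2n−1) > 4838 for integer n.
The largest n with value ≤ 4838 is 49 (since 4753 ≤ 4838 < 4950), so the first above is n = 50, value 4950.

50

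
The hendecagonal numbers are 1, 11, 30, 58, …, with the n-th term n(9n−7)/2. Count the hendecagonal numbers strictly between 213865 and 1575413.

374

The n-th hendecagonal number is n(9n−7)/2.
Smallest index with value > 213865: n = 219 (giving 215058).
Largest index with value < 1575413: n = 592 (giving 1575016).
Indices 219 through 592: 374 terms.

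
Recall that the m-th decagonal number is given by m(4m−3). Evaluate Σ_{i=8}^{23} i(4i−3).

15992

Σ i(4i−3) = 4Σi² − 3Σi over i = 8..23.
Σi = 276 − 28 = 248 and Σi² = 4324 − 140 = 4184.
4·4184 − 3·248 = 15992.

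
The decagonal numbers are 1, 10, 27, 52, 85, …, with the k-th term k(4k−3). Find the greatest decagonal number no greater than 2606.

2425

Solve n(4n−3) ≤ 2606 for integer n.
n = 25 gives 2425 ≤ 2606, while n = 26 gives 2626 > 2606; so the answer is 2425.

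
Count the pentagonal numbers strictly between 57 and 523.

The n-th pentagonal number is n(3n−1)/2.
Smallest index with value > 57: n = 7 (giving 70).
Largest index with value < 523: n = 18 (giving 477).
Indices 7 through 18: 12 terms.

12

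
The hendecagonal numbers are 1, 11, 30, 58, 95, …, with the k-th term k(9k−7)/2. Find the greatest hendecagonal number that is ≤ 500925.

Solve n(9n−7)/2 ≤ 500925 for integer n.
n = 334 gives 500833 ≤ 500925, while n = 335 gives 503840 > 500925; so the answer is 500833.

500833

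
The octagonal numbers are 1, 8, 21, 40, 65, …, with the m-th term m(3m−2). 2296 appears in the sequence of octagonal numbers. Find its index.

28

Set n(3n−2) = 2296, giving 3n² − 2n − 2296 = 0.
The discriminant is 4 + 12·2296 = 27556, and √27556 = 166.
So n = (2 + 166) / 6 = 168/6 = 28.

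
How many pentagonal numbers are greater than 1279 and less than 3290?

17

The n-th pentagonal number is n(3n−1)/2.
Smallest index with value > 1279: n = 30 (giving 1335).
Largest index with value < 3290: n = 46 (giving 3151).
Indices 30 through 46: 17 terms.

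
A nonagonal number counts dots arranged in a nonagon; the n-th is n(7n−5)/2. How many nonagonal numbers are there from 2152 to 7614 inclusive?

22

The n-th nonagonal number is n(7n−5)/2.
Smallest index with value ≥ 2152: n = 26 (giving 2301).
Largest index with value ≤ 7614: n = 47 (giving 7614).
Indices 26 through 47: 22 terms.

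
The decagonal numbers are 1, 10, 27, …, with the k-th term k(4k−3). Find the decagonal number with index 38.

5662

The 38th decagonal number is n(4n−3) with n = 38.
38·(4·38 − 3) = 38·149 = 5662.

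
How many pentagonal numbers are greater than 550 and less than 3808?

The n-th pentagonal number is n(3n−1)/2.
Smallest index with value > 550: n = 20 (giving 590).
Largest index with value < 3808: n = 50 (giving 3725).
Indices 20 through 50: 31 terms.

31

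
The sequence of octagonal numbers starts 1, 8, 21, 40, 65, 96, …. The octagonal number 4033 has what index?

Set n(3n−2) = 4033, giving 3n² − 2n − 4033 = 0.
So n = (2 + 220) / 6 = 222/6 = 37.

37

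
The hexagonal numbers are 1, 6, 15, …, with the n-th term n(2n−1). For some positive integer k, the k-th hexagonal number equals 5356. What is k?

52

Set n(2n−1) = 5356, giving 2n² − n − 5356 = 0.
So n = (1 + 207) / 4 = 208/4 = 52.
Check: 52·(2·52 − 1) = 5356. ✓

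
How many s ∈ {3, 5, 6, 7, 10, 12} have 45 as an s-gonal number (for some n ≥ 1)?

s = 3: P(3, 9) = 45. ✓
s = 5: P(5, 5) = 35 and P(5, 6) = 51; 45 is not s-gonal.
s = 6: P(6, 5) = 45. ✓
s = 7: P(7, 4) = 34 and P(7, 5) = 55; 45 is not s-gonal.
s = 10: P(10, 3) = 27 and P(10, 4) = 52; 45 is not s-gonal.
s = 12: P(12, 3) = 33 and P(12, 4) = 64; 45 is not s-gonal.
Hits: s ∈ {3, 6} → 2.

2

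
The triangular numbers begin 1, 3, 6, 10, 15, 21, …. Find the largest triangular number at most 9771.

9730

Solve n(n+1)/2 ≤ 9771 for integer n.
n = 139 gives 9730 ≤ 9771, while n = 140 gives 9870 > 9771; so the answer is 9730.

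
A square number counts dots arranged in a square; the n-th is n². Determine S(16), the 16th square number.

256

The 16th square number is n² with n = 16.
16² = 256.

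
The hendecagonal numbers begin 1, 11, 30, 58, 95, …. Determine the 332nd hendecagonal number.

The 332nd hendecagonal number is n(9n−7)/2 with n = 332.
332·(9·332 − 7)/2 = 332·2981/2 = 494846.

494846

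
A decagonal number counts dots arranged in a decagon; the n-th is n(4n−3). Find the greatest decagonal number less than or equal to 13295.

Solve n(4n−3) ≤ 13295 for integer n.
n = 58 gives 13282 ≤ 13295, while n = 59 gives 13747 > 13295; so the answer is 13282.

13282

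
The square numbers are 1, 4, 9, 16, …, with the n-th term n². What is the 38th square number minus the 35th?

38² = 1444 and 35² = 1225.
Difference: 1444 − 1225 = 219.

219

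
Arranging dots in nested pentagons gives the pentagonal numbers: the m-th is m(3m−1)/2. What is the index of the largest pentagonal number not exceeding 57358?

Solve n(3n−1)/2 ≤ 57358 for integer n.
n = 195 gives 56940 ≤ 57358, while n = 196 gives 57526 > 57358; so the answer is index 195.

195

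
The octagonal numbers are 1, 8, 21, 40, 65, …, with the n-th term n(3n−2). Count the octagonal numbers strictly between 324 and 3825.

26

The n-th octagonal number is n(3n−2).
Smallest index with value > 324: n = 11 (giving 341).
Largest index with value < 3825: n = 36 (giving 3816).
Indices 11 through 36: 26 terms.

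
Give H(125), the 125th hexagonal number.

125·(2·125 − 1) = 125·249 = 31125.

31125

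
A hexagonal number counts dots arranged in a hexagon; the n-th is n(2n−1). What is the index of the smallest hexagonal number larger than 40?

5

Solve n(2n−1) > 40 for integer n.
The largest n with value ≤ 40 is 4 (since 28 ≤ 40 < 45), so the first above is n = 5, value 45.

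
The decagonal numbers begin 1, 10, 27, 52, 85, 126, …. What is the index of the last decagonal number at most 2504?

25

Solve n(4n−3) ≤ 2504 for integer n.
n = 25 gives 2425 ≤ 2504, while n = 26 gives 2626 > 2504; so the answer is index 25.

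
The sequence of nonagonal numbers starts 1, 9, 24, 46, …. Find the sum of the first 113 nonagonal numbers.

Σ i(7i−5)/2 = (7Σi² − 5Σi) / 2 over i = 1..113.
Σi = 6441 and Σi² = 487369.
(7·487369 − 5·6441) / 2 = 3379378/2 = 1689689.

1689689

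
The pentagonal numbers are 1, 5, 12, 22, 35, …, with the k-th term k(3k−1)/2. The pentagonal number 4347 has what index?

Set n(3n−1)/2 = 4347, giving 3n² − n − 8694 = 0.
The discriminant is 1 + 24·4347 = 104329, and √104329 = 323.
So n = (1 + 323) / 6 = 324/6 = 54.

54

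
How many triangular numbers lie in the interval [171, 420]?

11

The n-th triangular number is n(n+1)/2.
Smallest index with value ≥ 171: n = 18 (giving 171).
Largest index with value ≤ 420: n = 28 (giving 406).
Indices 18 through 28: 11 terms.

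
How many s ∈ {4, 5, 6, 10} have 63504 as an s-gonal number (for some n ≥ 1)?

s = 4: P(4, 252) = 63504. ✓
s = 5: P(5, 205) = 62935 and P(5, 206) = 63551; 63504 is not s-gonal.
s = 6: P(6, 178) = 63190 and P(6, 179) = 63903; 63504 is not s-gonal.
s = 10: P(10, 126) = 63126 and P(10, 127) = 64135; 63504 is not s-gonal.
Hits: s ∈ {4} → 1.

1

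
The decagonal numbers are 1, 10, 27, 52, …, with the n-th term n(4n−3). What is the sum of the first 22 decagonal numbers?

14421

Σ i(4i−3) = 4Σi² − 3Σi over i = 1..22.
Σi = 253 and Σi² = 3795.
4·3795 − 3·253 = 14421.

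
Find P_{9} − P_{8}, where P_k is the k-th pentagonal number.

25

Consecutive pentagonal numbers differ by 3n − 2: here 3·9 − 2 = 25.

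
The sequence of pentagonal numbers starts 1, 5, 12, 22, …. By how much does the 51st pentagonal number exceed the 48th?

444

51·(3·51 − 1)/2 = 3876 and 48·(3·48 − 1)/2 = 3432.
Difference: 3876 − 3432 = 444.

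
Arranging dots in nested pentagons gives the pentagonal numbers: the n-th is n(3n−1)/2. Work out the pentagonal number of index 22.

715

The 22nd pentagonal number is n(3n−1)/2 with n = 22.
22·(3·22 − 1)/2 = 22·65/2 = 715.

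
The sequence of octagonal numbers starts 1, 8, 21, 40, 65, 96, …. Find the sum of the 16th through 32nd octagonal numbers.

29784

Σ i(3i−2) = 3Σi² − 2Σi over i = 16..32.
Σi = 528 − 120 = 408 and Σi² = 11440 − 1240 = 10200.
3·10200 − 2·408 = 29784.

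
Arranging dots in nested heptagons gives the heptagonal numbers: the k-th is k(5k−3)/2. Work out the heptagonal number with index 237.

140067

The 237th heptagonal number is n(5n−3)/2 with n = 237.
237·(5·237 − 3)/2 = 237·1182/2 = 237·591 = 140067.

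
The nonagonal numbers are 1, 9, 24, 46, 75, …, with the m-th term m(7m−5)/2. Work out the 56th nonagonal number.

10836

The 56th nonagonal number is n(7n−5)/2 with n = 56.
56·(7·56 − 5)/2 = 56·387/2 = 10836.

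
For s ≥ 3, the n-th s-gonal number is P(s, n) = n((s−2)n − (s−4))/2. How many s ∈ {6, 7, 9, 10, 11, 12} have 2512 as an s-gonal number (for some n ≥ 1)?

1

s = 6: P(6, 35) = 2415 and P(6, 36) = 2556; 2512 is not s-gonal.
s = 7: P(7, 32) = 2512. ✓
s = 9: P(9, 27) = 2484 and P(9, 28) = 2674; 2512 is not s-gonal.
s = 10: P(10, 25) = 2425 and P(10, 26) = 2626; 2512 is not s-gonal.
s = 11: P(11, 24) = 2508 and P(11, 25) = 2725; 2512 is not s-gonal.
s = 12: P(12, 22) = 2332 and P(12, 23) = 2553; 2512 is not s-gonal.
Hits: s ∈ {7} → 1.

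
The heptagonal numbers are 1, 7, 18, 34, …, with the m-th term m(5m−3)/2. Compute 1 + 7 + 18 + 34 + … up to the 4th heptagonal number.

60

Σ i(5i−3)/2 = (5Σi² − 3Σi) / 2 over i = 1..4.
Σi = 10 and Σi² = 30.
(5·30 − 3·10) / 2 = 120/2 = 60.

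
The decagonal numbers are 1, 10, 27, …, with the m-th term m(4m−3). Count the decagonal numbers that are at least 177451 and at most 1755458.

452

The n-th decagonal number is n(4n−3).
Smallest index with value ≥ 177451: n = 211 (giving 177451).
Largest index with value ≤ 1755458: n = 662 (giving 1750990).
Indices 211 through 662: 452 terms.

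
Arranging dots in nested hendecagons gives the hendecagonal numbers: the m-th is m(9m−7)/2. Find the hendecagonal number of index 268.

322270

The 268th hendecagonal number is n(9n−7)/2 with n = 268.
268·(9·268 − 7)/2 = 268·2405/2 = 322270.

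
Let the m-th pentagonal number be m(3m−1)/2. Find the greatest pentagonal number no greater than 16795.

16485

Solve n(3n−1)/2 ≤ 16795 for integer n.
n = 105 gives 16485 ≤ 16795, while n = 106 gives 16801 > 16795; so the answer is 16485.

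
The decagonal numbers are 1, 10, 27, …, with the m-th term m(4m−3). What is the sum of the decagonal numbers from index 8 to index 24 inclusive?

18224

Σ i(4i−3) = 4Σi² − 3Σi over i = 8..24.
Σi = 300 − 28 = 272 and Σi² = 4900 − 140 = 4760.
4·4760 − 3·272 = 18224.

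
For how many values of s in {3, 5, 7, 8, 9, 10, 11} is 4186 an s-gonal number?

1

s = 3: P(3, 91) = 4186. ✓
s = 5: P(5, 52) = 4030 and P(5, 53) = 4187; 4186 is not s-gonal.
s = 7: P(7, 41) = 4141 and P(7, 42) = 4347; 4186 is not s-gonal.
s = 8: P(8, 37) = 4033 and P(8, 38) = 4256; 4186 is not s-gonal.
s = 9: P(9, 34) = 3961 and P(9, 35) = 4200; 4186 is not s-gonal.
s = 10: P(10, 32) = 4000 and P(10, 33) = 4257; 4186 is not s-gonal.
s = 11: P(11, 30) = 3945 and P(11, 31) = 4216; 4186 is not s-gonal.
Hits: s ∈ {3} → 1.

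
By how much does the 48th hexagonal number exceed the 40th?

48·(2·48 − 1) = 4560 and 40·(2·40 − 1) = 3160.
Difference: 4560 − 3160 = 1400.

1400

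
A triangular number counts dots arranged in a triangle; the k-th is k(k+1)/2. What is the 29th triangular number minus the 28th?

29

Consecutive triangular numbers differ by n: T_{29} − T_{28} = 29.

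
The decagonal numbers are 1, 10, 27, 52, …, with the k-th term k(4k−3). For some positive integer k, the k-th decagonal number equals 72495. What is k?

135

Set n(4n−3) = 72495, giving 4n² − 3n − 72495 = 0.
The discriminant is 9 + 16·72495 = 1159929, and √1159929 = 1077.
So n = (3 + 1077) / 8 = 1080/8 = 135.
Check: 135·(4·135 − 3) = 72495. ✓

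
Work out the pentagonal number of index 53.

4187

The 53rd pentagonal number is n(3n−1)/2 with n = 53.
53·(3·53 − 1)/2 = 53·158/2 = 53·79 = 4187.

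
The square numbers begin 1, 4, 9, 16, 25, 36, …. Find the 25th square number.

The 25th square number is n² with n = 25.
25² = 625.

625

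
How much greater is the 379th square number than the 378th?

757

n² − (n−1)² = 2n − 1, so 379² − 378² = 2·379 − 1 = 757.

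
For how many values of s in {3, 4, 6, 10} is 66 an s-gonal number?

s = 3: P(3, 11) = 66. ✓
s = 4: P(4, 8) = 64 and P(4, 9) = 81; 66 is not s-gonal.
s = 6: P(6, 6) = 66. ✓
s = 10: P(10, 4) = 52 and P(10, 5) = 85; 66 is not s-gonal.
Hits: s ∈ {3, 6} → 2.

2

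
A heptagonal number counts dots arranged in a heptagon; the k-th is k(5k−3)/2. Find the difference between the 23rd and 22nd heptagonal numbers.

Consecutive heptagonal numbers differ by 5n − 4: here 5·23 − 4 = 111.

111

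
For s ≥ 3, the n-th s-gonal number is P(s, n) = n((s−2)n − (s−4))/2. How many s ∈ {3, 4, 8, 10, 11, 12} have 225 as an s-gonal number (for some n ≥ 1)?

s = 3: P(3, 20) = 210 and P(3, 21) = 231; 225 is not s-gonal.
s = 4: P(4, 15) = 225. ✓
s = 8: P(8, 9) = 225. ✓
s = 10: P(10, 7) = 175 and P(10, 8) = 232; 225 is not s-gonal.
s = 11: P(11, 7) = 196 and P(11, 8) = 260; 225 is not s-gonal.
s = 12: P(12, 7) = 217 and P(12, 8) = 288; 225 is not s-gonal.
Hits: s ∈ {4, 8} → 2.

2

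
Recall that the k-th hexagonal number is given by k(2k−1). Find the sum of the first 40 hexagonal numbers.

43460

Σ i(2i−1) = 2Σi² − Σi over i = 1..40.
Σi = 820 and Σi² = 22140.
2·22140 − 1·820 = 43460.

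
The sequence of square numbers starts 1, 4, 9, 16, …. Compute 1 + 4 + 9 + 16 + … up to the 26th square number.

Σ_{i=1}^{26} i² = 26·27·53/6 = 6201.

6201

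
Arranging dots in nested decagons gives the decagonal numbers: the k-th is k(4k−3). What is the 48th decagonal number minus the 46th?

746

48·(4·48 − 3) = 9072 and 46·(4·46 − 3) = 8326.
Difference: 9072 − 8326 = 746.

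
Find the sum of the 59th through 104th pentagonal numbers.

468602

Σ i(3i−1)/2 = (3Σi² − Σi) / 2 over i = 59..104.
Σi = 5460 − 1711 = 3749 and Σi² = 380380 − 66729 = 313651.
(3·313651 − 1·3749) / 2 = 937204/2 = 468602.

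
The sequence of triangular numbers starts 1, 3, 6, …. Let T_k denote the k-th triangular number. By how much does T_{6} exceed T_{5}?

Consecutive triangular numbers differ by n: T_{6} − T_{5} = 6.

6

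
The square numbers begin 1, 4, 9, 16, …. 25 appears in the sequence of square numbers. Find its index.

5

We need n² = 25, so n = √25 = 5.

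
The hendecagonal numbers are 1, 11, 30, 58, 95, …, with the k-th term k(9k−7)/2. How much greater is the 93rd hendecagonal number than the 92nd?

829

Consecutive hendecagonal numbers differ by 9n − 8: here 9·93 − 8 = 829.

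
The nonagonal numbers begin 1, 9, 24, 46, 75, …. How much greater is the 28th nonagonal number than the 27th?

Consecutive nonagonal numbers differ by 7n − 6: here 7·28 − 6 = 190.

190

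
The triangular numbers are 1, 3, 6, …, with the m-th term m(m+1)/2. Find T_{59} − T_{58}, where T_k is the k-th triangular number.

Consecutive triangular numbers differ by n: T_{59} − T_{58} = 59.

59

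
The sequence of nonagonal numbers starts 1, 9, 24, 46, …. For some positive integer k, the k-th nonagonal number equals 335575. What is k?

310

Set n(7n−5)/2 = 335575, giving 7n² − 5n − 671150 = 0.
So n = (5 + 4335) / 14 = 4340/14 = 310.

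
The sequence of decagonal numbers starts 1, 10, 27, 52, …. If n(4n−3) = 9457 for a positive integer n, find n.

Set n(4n−3) = 9457, giving 4n² − 3n − 9457 = 0.
The discriminant is 9 + 16·9457 = 151321, and √151321 = 389.
So n = (3 + 389) / 8 = 392/8 = 49.

49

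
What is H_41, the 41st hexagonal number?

The 41st hexagonal number is n(2n−1) with n = 41.
41·(2·41 − 1) = 41·81 = 3321.

3321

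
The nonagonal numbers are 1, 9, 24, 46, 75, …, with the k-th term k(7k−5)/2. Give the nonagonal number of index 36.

36·(7·36 − 5)/2 = 36·247/2 = 4446.

4446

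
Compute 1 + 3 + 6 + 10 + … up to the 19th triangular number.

1330

Σ i(i+1)/2 = (Σi² + Σi) / 2 over i = 1..19.
Σi = 190 and Σi² = 2470.
(1·2470 + 1·190) / 2 = 2660/2 = 1330.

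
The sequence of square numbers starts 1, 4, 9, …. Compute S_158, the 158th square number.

The 158th square number is n² with n = 158.
158² = 24964.

24964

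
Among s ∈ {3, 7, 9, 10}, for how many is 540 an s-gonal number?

s = 3: P(3, 32) = 528 and P(3, 33) = 561; 540 is not s-gonal.
s = 7: P(7, 15) = 540. ✓
s = 9: P(9, 12) = 474 and P(9, 13) = 559; 540 is not s-gonal.
s = 10: P(10, 12) = 540. ✓
Hits: s ∈ {7, 10} → 2.

2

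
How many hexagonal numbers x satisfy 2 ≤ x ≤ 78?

The n-th hexagonal number is n(2n−1).
Smallest index with value ≥ 2: n = 2 (giving 6).
Largest index with value ≤ 78: n = 6 (giving 66).
Indices 2 through 6: 5 terms.

5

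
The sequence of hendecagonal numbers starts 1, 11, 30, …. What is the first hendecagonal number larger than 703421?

Solve n(9n−7)/2 > 703421 for integer n.
The largest n with value ≤ 703421 is 395 (since 700730 ≤ 703421 < 704286), so the first above is n = 396, value 704286.

704286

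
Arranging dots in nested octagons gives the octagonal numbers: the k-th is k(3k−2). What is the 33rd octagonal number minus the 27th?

33·(3·33 − 2) = 3201 and 27·(3·27 − 2) = 2133.
Difference: 3201 − 2133 = 1068.

1068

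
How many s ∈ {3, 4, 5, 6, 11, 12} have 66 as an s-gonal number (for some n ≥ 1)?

s = 3: P(3, 11) = 66. ✓
s = 4: P(4, 8) = 64 and P(4, 9) = 81; 66 is not s-gonal.
s = 5: P(5, 6) = 51 and P(5, 7) = 70; 66 is not s-gonal.
s = 6: P(6, 6) = 66. ✓
s = 11: P(11, 4) = 58 and P(11, 5) = 95; 66 is not s-gonal.
s = 12: P(12, 4) = 64 and P(12, 5) = 105; 66 is not s-gonal.
Hits: s ∈ {3, 6} → 2.

2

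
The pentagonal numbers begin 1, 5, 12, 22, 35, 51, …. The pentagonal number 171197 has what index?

338

Set n(3n−1)/2 = 171197, giving 3n² − n − 342394 = 0.
So n = (1 + 2027) / 6 = 2028/6 = 338.
Check: 338·(3·338 − 1)/2 = 171197. ✓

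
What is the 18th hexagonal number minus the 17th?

69

Consecutive hexagonal numbers differ by 4n − 3: here 4·18 − 3 = 69.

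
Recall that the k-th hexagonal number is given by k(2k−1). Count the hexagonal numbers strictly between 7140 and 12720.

19

The n-th hexagonal number is n(2n−1).
Smallest index with value > 7140: n = 61 (giving 7381).
Largest index with value < 12720: n = 79 (giving 12403).
Indices 61 through 79: 19 terms.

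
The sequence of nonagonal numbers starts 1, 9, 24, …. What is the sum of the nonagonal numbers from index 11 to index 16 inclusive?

3686

Σ i(7i−5)/2 = (7Σi² − 5Σi) / 2 over i = 11..16.
Σi = 136 − 55 = 81 and Σi² = 1496 − 385 = 1111.
(7·1111 − 5·81) / 2 = 7372/2 = 3686.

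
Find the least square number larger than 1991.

2025

Solve n² > 1991 for integer n.
The largest n with value ≤ 1991 is 44 (since 1936 ≤ 1991 < 2025), so the first above is n = 45, value 2025.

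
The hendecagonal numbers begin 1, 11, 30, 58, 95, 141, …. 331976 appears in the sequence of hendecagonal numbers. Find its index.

272

Set n(9n−7)/2 = 331976, giving 9n² − 7n − 663952 = 0.
The discriminant is 49 + 72·331976 = 23902321, and √23902321 = 4889.
So n = (7 + 4889) / 18 = 4896/18 = 272.
Check: 272·(9·272 − 7)/2 = 331976. ✓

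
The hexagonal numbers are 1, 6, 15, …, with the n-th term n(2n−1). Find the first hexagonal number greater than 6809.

Solve n(2n−1) > 6809 for integer n.
The largest n with value ≤ 6809 is 58 (since 6670 ≤ 6809 < 6903), so the first above is n = 59, value 6903.

6903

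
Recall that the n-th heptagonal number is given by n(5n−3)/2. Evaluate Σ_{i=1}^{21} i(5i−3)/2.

7931

Σ i(5i−3)/2 = (5Σi² − 3Σi) / 2 over i = 1..21.
Σi = 231 and Σi² = 3311.
(5·3311 − 3·231) / 2 = 15862/2 = 7931.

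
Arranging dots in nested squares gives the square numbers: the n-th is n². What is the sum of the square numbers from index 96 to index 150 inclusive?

845955

Σ_{i=96}^{150} i² = 1136275 − 290320 = 845955.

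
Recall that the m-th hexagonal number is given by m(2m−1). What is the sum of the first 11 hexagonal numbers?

Σ i(2i−1) = 2Σi² − Σi over i = 1..11.
Σi = 66 and Σi² = 506.
2·506 − 1·66 = 946.

946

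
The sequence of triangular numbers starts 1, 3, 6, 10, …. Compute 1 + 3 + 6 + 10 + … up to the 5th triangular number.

Σ i(i+1)/2 = (Σi² + Σi) / 2 over i = 1..5.
Σi = 15 and Σi² = 55.
(1·55 + 1·15) / 2 = 70/2 = 35.

35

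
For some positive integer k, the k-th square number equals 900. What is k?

We need n² = 900, so n = √900 = 30.

30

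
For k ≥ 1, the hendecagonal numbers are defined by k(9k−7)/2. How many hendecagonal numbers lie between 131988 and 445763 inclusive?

The n-th hendecagonal number is n(9n−7)/2.
Smallest index with value ≥ 131988: n = 172 (giving 132526).
Largest index with value ≤ 445763: n = 315 (giving 445410).
Indices 172 through 315: 144 terms.

144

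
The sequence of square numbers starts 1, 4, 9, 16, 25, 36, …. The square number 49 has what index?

7

We need n² = 49, so n = √49 = 7.
Check: 7² = 49. ✓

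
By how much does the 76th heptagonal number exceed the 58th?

76·(5·76 − 3)/2 = 14326 and 58·(5·58 − 3)/2 = 8323.
Difference: 14326 − 8323 = 6003.

6003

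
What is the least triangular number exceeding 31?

Solve n(n+1)/2 > 31 for integer n.
The largest n with value ≤ 31 is 7 (since 28 ≤ 31 < 36), so the first above is n = 8, value 36.

36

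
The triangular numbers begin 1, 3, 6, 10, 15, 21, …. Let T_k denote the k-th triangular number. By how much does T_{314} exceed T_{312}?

314·315/2 = 49455 and 312·313/2 = 48828.
Difference: 49455 − 48828 = 627.

627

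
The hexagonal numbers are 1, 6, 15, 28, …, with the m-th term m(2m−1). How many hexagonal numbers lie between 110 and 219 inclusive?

3

The n-th hexagonal number is n(2n−1).
Smallest index with value ≥ 110: n = 8 (giving 120).
Largest index with value ≤ 219: n = 10 (giving 190).
Indices 8 through 10: 3 terms.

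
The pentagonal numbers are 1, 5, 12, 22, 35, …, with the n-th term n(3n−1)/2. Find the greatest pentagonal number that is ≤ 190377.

Solve n(3n−1)/2 ≤ 190377 for integer n.
n = 356 gives 189926 ≤ 190377, while n = 357 gives 190995 > 190377; so the answer is 189926.

189926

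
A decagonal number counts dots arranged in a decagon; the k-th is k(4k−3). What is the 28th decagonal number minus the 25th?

627

28·(4·28 − 3) = 3052 and 25·(4·25 − 3) = 2425.
Difference: 3052 − 2425 = 627.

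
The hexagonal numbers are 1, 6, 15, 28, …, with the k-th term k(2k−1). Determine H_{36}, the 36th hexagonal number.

The 36th hexagonal number is n(2n−1) with n = 36.
36·(2·36 − 1) = 36·71 = 2556.

2556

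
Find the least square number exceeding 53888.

Solve n² > 53888 for integer n.
The largest n with value ≤ 53888 is 232 (since 53824 ≤ 53888 < 54289), so the first above is n = 233, value 54289.

54289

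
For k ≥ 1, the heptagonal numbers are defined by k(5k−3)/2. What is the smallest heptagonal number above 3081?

Solve n(5n−3)/2 > 3081 for integer n.
The largest n with value ≤ 3081 is 35 (since 3010 ≤ 3081 < 3186), so the first above is n = 36, value 3186.

3186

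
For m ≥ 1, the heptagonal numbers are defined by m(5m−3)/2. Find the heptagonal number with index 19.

874

The 19th heptagonal number is n(5n−3)/2 with n = 19.
19·(5·19 − 3)/2 = 19·92/2 = 19·46 = 874.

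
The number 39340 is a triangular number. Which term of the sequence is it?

Set n(n+1)/2 = 39340, giving n² + n − 78680 = 0.
The discriminant is 1 + 8·39340 = 314721, and √314721 = 561.
So n = (-1 + 561) / 2 = 560/2 = 280.
Check: 280·281/2 = 39340. ✓

280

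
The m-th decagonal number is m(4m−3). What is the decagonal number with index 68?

The 68th decagonal number is n(4n−3) with n = 68.
68·(4·68 − 3) = 68·269 = 18292.

18292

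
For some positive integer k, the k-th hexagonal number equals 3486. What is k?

Set n(2n−1) = 3486, giving 2n² − n − 3486 = 0.
The discriminant is 1 + 8·3486 = 27889, and √27889 = 167.
So n = (1 + 167) / 4 = 168/4 = 42.

42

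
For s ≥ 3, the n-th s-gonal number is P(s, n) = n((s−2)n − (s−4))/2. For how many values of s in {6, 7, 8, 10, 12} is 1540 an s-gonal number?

s = 6: P(6, 28) = 1540. ✓
s = 7: P(7, 25) = 1525 and P(7, 26) = 1651; 1540 is not s-gonal.
s = 8: P(8, 22) = 1408 and P(8, 23) = 1541; 1540 is not s-gonal.
s = 10: P(10, 20) = 1540. ✓
s = 12: P(12, 17) = 1377 and P(12, 18) = 1548; 1540 is not s-gonal.
Hits: s ∈ {6, 10} → 2.

2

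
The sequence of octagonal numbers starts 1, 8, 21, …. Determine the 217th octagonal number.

140833

The 217th octagonal number is n(3n−2) with n = 217.
217·(3·217 − 2) = 217·649 = 140833.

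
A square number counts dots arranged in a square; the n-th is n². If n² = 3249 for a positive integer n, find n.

57

We need n² = 3249, so n = √3249 = 57.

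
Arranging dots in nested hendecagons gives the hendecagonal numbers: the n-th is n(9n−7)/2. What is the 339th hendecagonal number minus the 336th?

9102

339·(9·339 − 7)/2 = 515958 and 336·(9·336 − 7)/2 = 506856.
Difference: 515958 − 506856 = 9102.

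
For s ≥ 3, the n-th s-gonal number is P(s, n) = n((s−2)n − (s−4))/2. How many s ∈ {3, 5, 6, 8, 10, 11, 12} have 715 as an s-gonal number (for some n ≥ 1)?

2

s = 3: P(3, 37) = 703 and P(3, 38) = 741; 715 is not s-gonal.
s = 5: P(5, 22) = 715. ✓
s = 6: P(6, 19) = 703 and P(6, 20) = 780; 715 is not s-gonal.
s = 8: P(8, 15) = 645 and P(8, 16) = 736; 715 is not s-gonal.
s = 10: P(10, 13) = 637 and P(10, 14) = 742; 715 is not s-gonal.
s = 11: P(11, 13) = 715. ✓
s = 12: P(12, 12) = 672 and P(12, 13) = 793; 715 is not s-gonal.
Hits: s ∈ {5, 11} → 2.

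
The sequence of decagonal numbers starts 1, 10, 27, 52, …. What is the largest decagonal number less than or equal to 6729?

6601

Solve n(4n−3) ≤ 6729 for integer n.
n = 41 gives 6601 ≤ 6729, while n = 42 gives 6930 > 6729; so the answer is 6601.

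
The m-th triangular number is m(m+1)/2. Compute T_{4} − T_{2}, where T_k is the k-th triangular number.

4·5/2 = 10 and 2·3/2 = 3.
Difference: 10 − 3 = 7.

7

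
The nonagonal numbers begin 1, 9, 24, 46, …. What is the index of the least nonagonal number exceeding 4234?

36

Solve n(7n−5)/2 > 4234 for integer n.
The largest n with value ≤ 4234 is 35 (since 4200 ≤ 4234 < 4446), so the first above is n = 36, value 4446.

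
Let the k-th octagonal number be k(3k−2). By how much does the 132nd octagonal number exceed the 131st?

Consecutive octagonal numbers differ by 6n − 5: here 6·132 − 5 = 787.

787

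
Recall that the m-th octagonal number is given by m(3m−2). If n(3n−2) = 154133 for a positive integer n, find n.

227

Set n(3n−2) = 154133, giving 3n² − 2n − 154133 = 0.
The discriminant is 4 + 12·154133 = 1849600, and √1849600 = 1360.
So n = (2 + 1360) / 6 = 1362/6 = 227.
Check: 227·(3·227 − 2) = 154133. ✓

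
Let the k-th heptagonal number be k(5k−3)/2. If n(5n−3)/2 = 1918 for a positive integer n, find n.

28

Set n(5n−3)/2 = 1918, giving 5n² − 3n − 3836 = 0.
The discriminant is 9 + 40·1918 = 76729, and √76729 = 277.
So n = (3 + 277) / 10 = 280/10 = 28.
Check: 28·(5·28 − 3)/2 = 1918. ✓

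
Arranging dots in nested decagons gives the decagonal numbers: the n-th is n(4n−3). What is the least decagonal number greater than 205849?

Solve n(4n−3) > 205849 for integer n.
The largest n with value ≤ 205849 is 227 (since 205435 ≤ 205849 < 207252), so the first above is n = 228, value 207252.

207252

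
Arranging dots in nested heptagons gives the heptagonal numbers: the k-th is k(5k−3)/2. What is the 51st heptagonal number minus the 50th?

Consecutive heptagonal numbers differ by 5n − 4: here 5·51 − 4 = 251.

251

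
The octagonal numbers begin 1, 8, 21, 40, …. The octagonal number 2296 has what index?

Set n(3n−2) = 2296, giving 3n² − 2n − 2296 = 0.
The discriminant is 4 + 12·2296 = 27556, and √27556 = 166.
So n = (2 + 166) / 6 = 168/6 = 28.

28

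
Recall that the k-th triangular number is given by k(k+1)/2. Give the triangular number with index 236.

27966

The 236th triangular number is n(n+1)/2 with n = 236.
236·237/2 = 55932/2 = 27966.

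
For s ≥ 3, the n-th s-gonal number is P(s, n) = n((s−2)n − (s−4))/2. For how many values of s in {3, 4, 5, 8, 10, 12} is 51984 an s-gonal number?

1

s = 3: P(3, 321) = 51681 and P(3, 322) = 52003; 51984 is not s-gonal.
s = 4: P(4, 228) = 51984. ✓
s = 5: P(5, 186) = 51801 and P(5, 187) = 52360; 51984 is not s-gonal.
s = 8: P(8, 131) = 51221 and P(8, 132) = 52008; 51984 is not s-gonal.
s = 10: P(10, 114) = 51642 and P(10, 115) = 52555; 51984 is not s-gonal.
s = 12: P(12, 102) = 51612 and P(12, 103) = 52633; 51984 is not s-gonal.
Hits: s ∈ {4} → 1.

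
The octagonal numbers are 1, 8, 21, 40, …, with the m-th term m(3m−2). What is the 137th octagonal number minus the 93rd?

30272

137·(3·137 − 2) = 56033 and 93·(3·93 − 2) = 25761.
Difference: 56033 − 25761 = 30272.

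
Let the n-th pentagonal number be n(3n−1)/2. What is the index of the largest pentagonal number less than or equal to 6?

2

Solve n(3n−1)/2 ≤ 6 for integer n.
n = 2 gives 5 ≤ 6, while n = 3 gives 12 > 6; so the answer is index 2.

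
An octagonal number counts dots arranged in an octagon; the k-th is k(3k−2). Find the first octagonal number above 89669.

90480

Solve n(3n−2) > 89669 for integer n.
The largest n with value ≤ 89669 is 173 (since 89441 ≤ 89669 < 90480), so the first above is n = 174, value 90480.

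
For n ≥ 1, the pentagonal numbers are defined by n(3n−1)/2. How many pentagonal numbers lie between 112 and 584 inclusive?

The n-th pentagonal number is n(3n−1)/2.
Smallest index with value ≥ 112: n = 9 (giving 117).
Largest index with value ≤ 584: n = 19 (giving 532).
Indices 9 through 19: 11 terms.

11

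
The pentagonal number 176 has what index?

11

Set n(3n−1)/2 = 176, giving 3n² − n − 352 = 0.
The discriminant is 1 + 24·176 = 4225, and √4225 = 65.
So n = (1 + 65) / 6 = 66/6 = 11.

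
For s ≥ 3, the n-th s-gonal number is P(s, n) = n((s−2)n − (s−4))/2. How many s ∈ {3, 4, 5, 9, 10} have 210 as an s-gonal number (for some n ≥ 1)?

s = 3: P(3, 20) = 210. ✓
s = 4: P(4, 14) = 196 and P(4, 15) = 225; 210 is not s-gonal.
s = 5: P(5, 12) = 210. ✓
s = 9: P(9, 8) = 204 and P(9, 9) = 261; 210 is not s-gonal.
s = 10: P(10, 7) = 175 and P(10, 8) = 232; 210 is not s-gonal.
Hits: s ∈ {3, 5} → 2.

2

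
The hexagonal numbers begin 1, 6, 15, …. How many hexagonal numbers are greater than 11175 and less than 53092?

88

The n-th hexagonal number is n(2n−1).
Smallest index with value > 11175: n = 76 (giving 11476).
Largest index with value < 53092: n = 163 (giving 52975).
Indices 76 through 163: 88 terms.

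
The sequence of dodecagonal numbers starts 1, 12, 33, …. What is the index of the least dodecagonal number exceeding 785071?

Solve n(5n−4) > 785071 for integer n.
The largest n with value ≤ 785071 is 396 (since 782496 ≤ 785071 < 786457), so the first above is n = 397, value 786457.

397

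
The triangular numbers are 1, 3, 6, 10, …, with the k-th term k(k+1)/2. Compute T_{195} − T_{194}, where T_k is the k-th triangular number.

195

Consecutive triangular numbers differ by n: T_{195} − T_{194} = 195.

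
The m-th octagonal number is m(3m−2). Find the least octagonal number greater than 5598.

Solve n(3n−2) > 5598 for integer n.
The largest n with value ≤ 5598 is 43 (since 5461 ≤ 5598 < 5720), so the first above is n = 44, value 5720.

5720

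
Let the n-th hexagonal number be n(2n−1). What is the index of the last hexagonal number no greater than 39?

4

Solve n(2n−1) ≤ 39 for integer n.
n = 4 gives 28 ≤ 39, while n = 5 gives 45 > 39; so the answer is index 4.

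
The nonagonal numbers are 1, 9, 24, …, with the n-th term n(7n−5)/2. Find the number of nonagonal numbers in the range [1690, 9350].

30

The n-th nonagonal number is n(7n−5)/2.
Smallest index with value ≥ 1690: n = 23 (giving 1794).
Largest index with value ≤ 9350: n = 52 (giving 9334).
Indices 23 through 52: 30 terms.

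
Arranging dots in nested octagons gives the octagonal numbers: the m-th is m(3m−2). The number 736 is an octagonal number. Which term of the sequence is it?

Set n(3n−2) = 736, giving 3n² − 2n − 736 = 0.
The discriminant is 4 + 12·736 = 8836, and √8836 = 94.
So n = (2 + 94) / 6 = 96/6 = 16.

16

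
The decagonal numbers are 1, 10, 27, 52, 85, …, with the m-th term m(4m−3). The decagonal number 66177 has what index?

Set n(4n−3) = 66177, giving 4n² − 3n − 66177 = 0.
The discriminant is 9 + 16·66177 = 1058841, and √1058841 = 1029.
So n = (3 + 1029) / 8 = 1032/8 = 129.
Check: 129·(4·129 − 3) = 66177. ✓

129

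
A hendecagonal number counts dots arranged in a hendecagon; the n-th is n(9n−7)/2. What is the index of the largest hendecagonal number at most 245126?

233

Solve n(9n−7)/2 ≤ 245126 for integer n.
n = 233 gives 243485 ≤ 245126, while n = 234 gives 245583 > 245126; so the answer is index 233.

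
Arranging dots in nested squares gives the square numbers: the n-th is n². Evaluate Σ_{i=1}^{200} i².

2686700

Σ_{i=1}^{200} i² = 200·201·401/6 = 2686700.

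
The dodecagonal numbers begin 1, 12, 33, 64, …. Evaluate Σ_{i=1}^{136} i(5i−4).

Σ i(5i−4) = 5Σi² − 4Σi over i = 1..136.
Σi = 9316 and Σi² = 847756.
5·847756 − 4·9316 = 4201516.

4201516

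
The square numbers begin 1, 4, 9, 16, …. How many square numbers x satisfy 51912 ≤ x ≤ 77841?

52

The n-th square number is n².
Smallest index with value ≥ 51912: n = 228 (giving 51984).
Largest index with value ≤ 77841: n = 279 (giving 77841).
Indices 228 through 279: 52 terms.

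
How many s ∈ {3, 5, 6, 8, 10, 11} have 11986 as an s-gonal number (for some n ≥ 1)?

s = 3: P(3, 154) = 11935 and P(3, 155) = 12090; 11986 is not s-gonal.
s = 5: P(5, 89) = 11837 and P(5, 90) = 12105; 11986 is not s-gonal.
s = 6: P(6, 77) = 11781 and P(6, 78) = 12090; 11986 is not s-gonal.
s = 8: P(8, 63) = 11781 and P(8, 64) = 12160; 11986 is not s-gonal.
s = 10: P(10, 55) = 11935 and P(10, 56) = 12376; 11986 is not s-gonal.
s = 11: P(11, 52) = 11986. ✓
Hits: s ∈ {11} → 1.

1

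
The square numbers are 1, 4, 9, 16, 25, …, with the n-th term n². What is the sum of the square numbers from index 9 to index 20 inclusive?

2666

Σ_{i=9}^{20} i² = 2870 − 204 = 2666.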